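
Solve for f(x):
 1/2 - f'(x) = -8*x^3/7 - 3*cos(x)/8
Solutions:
 f(x) = C1 + 2*x^4/7 + x/2 + 3*sin(x)/8


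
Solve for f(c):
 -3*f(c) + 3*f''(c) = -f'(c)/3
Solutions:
 f(c) = C1*exp(c*(-1 + 5*sqrt(13))/18) + C2*exp(-c*(1 + 5*sqrt(13))/18)


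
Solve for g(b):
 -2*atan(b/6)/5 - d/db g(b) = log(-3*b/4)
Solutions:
 g(b) = C1 - b*log(-b) - 2*b*atan(b/6)/5 - b*log(3) + b + 2*b*log(2) + 6*log(b^2 + 36)/5


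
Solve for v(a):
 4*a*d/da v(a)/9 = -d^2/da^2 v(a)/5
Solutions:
 v(a) = C1 + C2*erf(sqrt(10)*a/3)


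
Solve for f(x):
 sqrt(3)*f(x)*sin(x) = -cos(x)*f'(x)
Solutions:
 f(x) = C1*cos(x)^(sqrt(3))


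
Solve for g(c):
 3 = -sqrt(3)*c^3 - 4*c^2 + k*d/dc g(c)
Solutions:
 g(c) = C1 + sqrt(3)*c^4/(4*k) + 4*c^3/(3*k) + 3*c/k


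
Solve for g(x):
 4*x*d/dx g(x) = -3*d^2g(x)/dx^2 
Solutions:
 g(x) = C1 + C2*erf(sqrt(6)*x/3)


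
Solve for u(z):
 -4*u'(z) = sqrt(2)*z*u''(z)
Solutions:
 u(z) = C1 + C2*z^(1 - 2*sqrt(2))


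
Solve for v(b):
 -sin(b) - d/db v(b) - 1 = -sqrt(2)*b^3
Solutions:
 v(b) = C1 + sqrt(2)*b^4/4 - b + cos(b)


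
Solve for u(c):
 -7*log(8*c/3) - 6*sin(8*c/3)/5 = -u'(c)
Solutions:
 u(c) = C1 + 7*c*log(c) - 7*c*log(3) - 7*c + 21*c*log(2) - 9*cos(8*c/3)/20


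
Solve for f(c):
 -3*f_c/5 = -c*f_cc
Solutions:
 f(c) = C1 + C2*c^(8/5)


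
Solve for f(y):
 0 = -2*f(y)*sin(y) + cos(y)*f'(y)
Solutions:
 f(y) = C1/cos(y)^2


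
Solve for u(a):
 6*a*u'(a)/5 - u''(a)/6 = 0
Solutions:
 u(a) = C1 + C2*erfi(3*sqrt(10)*a/5)


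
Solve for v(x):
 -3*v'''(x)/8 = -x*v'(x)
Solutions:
 v(x) = C1 + Integral(C2*airyai(2*3^(2/3)*x/3) + C3*airybi(2*3^(2/3)*x/3), x)


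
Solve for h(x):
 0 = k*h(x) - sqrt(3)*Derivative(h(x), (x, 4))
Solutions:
 h(x) = C1*exp(-3^(7/8)*k^(1/4)*x/3) + C2*exp(3^(7/8)*k^(1/4)*x/3) + C3*exp(-3^(7/8)*I*k^(1/4)*x/3) + C4*exp(3^(7/8)*I*k^(1/4)*x/3)


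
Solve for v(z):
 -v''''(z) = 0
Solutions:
 v(z) = C1 + C2*z + C3*z^2 + C4*z^3


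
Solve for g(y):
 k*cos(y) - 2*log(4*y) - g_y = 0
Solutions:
 g(y) = C1 + k*sin(y) - 2*y*log(y) - 4*y*log(2) + 2*y


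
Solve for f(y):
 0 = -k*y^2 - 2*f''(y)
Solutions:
 f(y) = C1 + C2*y - k*y^4/24


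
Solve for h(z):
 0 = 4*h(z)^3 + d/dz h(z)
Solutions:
 h(z) = -sqrt(2)*sqrt(-1/(C1 - 4*z))/2
 h(z) = sqrt(2)*sqrt(-1/(C1 - 4*z))/2


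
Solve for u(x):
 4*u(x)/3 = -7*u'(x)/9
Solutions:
 u(x) = C1*exp(-12*x/7)


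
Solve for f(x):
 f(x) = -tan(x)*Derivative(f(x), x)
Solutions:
 f(x) = C1/sin(x)


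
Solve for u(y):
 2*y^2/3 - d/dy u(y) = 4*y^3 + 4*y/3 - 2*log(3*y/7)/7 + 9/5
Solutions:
 u(y) = C1 - y^4 + 2*y^3/9 - 2*y^2/3 + 2*y*log(y)/7 - 73*y/35 - 2*y*log(7)/7 + 2*y*log(3)/7


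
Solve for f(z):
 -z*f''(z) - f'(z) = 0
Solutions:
 f(z) = C1 + C2*log(z)


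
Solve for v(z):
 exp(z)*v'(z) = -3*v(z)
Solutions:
 v(z) = C1*exp(3*exp(-z))


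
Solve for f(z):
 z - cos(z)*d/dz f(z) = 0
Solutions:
 f(z) = C1 + Integral(z/cos(z), z)


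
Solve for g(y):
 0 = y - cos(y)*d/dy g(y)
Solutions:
 g(y) = C1 + Integral(y/cos(y), y)


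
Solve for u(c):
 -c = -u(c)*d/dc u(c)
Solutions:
 u(c) = -sqrt(C1 + c^2)
 u(c) = sqrt(C1 + c^2)


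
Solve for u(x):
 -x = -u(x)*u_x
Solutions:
 u(x) = -sqrt(C1 + x^2)
 u(x) = sqrt(C1 + x^2)


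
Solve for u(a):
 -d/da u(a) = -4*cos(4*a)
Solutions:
 u(a) = C1 + sin(4*a)


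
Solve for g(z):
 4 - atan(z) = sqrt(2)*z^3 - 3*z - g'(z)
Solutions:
 g(z) = C1 + sqrt(2)*z^4/4 - 3*z^2/2 + z*atan(z) - 4*z - log(z^2 + 1)/2


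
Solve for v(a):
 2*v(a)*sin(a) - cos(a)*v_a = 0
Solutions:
 v(a) = C1/cos(a)^2


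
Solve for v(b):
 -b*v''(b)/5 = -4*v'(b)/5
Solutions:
 v(b) = C1 + C2*b^5


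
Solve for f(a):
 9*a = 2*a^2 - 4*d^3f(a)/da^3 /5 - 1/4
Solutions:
 f(a) = C1 + C2*a + C3*a^2 + a^5/24 - 15*a^4/32 - 5*a^3/96


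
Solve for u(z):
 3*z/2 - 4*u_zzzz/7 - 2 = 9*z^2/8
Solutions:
 u(z) = C1 + C2*z + C3*z^2 + C4*z^3 - 7*z^6/1280 + 7*z^5/320 - 7*z^4/48


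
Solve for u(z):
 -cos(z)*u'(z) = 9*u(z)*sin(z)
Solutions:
 u(z) = C1*cos(z)^9


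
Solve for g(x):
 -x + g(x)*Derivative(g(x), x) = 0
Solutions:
 g(x) = -sqrt(C1 + x^2)
 g(x) = sqrt(C1 + x^2)


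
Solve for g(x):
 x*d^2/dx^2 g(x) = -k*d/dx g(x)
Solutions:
 g(x) = C1 + x^(1 - re(k))*(C2*sin(log(x)*Abs(im(k))) + C3*cos(log(x)*im(k)))


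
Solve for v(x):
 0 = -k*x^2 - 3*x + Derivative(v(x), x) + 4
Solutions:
 v(x) = C1 + k*x^3/3 + 3*x^2/2 - 4*x


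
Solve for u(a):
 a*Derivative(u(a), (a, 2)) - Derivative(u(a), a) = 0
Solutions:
 u(a) = C1 + C2*a^2


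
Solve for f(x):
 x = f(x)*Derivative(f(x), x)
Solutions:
 f(x) = -sqrt(C1 + x^2)
 f(x) = sqrt(C1 + x^2)


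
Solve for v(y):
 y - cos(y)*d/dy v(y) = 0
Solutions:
 v(y) = C1 + Integral(y/cos(y), y)


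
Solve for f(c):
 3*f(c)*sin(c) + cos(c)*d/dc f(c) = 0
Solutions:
 f(c) = C1*cos(c)^3


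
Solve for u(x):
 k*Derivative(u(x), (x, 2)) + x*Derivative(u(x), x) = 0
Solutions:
 u(x) = C1 + C2*sqrt(k)*erf(sqrt(2)*x*sqrt(1/k)/2)


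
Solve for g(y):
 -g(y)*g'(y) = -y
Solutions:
 g(y) = -sqrt(C1 + y^2)
 g(y) = sqrt(C1 + y^2)


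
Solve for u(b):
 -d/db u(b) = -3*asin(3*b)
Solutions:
 u(b) = C1 + 3*b*asin(3*b) + sqrt(1 - 9*b^2)


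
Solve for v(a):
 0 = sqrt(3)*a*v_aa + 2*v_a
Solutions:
 v(a) = C1 + C2*a^(1 - 2*sqrt(3)/3)


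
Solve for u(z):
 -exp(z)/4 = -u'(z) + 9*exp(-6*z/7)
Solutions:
 u(z) = C1 + exp(z)/4 - 21*exp(-6*z/7)/2


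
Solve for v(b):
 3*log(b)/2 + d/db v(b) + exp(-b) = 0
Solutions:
 v(b) = C1 - 3*b*log(b)/2 + 3*b/2 + exp(-b)


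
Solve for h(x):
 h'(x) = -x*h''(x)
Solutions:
 h(x) = C1 + C2*log(x)


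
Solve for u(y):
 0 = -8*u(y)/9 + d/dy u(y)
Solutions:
 u(y) = C1*exp(8*y/9)


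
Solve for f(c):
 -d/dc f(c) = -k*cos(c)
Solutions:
 f(c) = C1 + k*sin(c)


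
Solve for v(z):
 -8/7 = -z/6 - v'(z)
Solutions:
 v(z) = C1 - z^2/12 + 8*z/7


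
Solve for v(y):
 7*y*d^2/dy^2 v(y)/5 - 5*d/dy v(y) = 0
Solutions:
 v(y) = C1 + C2*y^(32/7)


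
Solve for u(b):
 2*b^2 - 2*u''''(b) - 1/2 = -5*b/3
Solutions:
 u(b) = C1 + C2*b + C3*b^2 + C4*b^3 + b^6/360 + b^5/144 - b^4/96


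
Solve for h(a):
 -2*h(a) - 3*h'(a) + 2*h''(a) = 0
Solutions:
 h(a) = C1*exp(-a/2) + C2*exp(2*a)


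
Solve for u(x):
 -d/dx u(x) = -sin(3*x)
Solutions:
 u(x) = C1 - cos(3*x)/3


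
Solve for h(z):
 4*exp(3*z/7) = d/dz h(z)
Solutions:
 h(z) = C1 + 28*exp(3*z/7)/3


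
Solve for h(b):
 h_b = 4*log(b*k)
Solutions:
 h(b) = C1 + 4*b*log(b*k) - 4*b


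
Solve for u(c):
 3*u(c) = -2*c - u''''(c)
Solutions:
 u(c) = -2*c/3 + (C1*sin(sqrt(2)*3^(1/4)*c/2) + C2*cos(sqrt(2)*3^(1/4)*c/2))*exp(-sqrt(2)*3^(1/4)*c/2) + (C3*sin(sqrt(2)*3^(1/4)*c/2) + C4*cos(sqrt(2)*3^(1/4)*c/2))*exp(sqrt(2)*3^(1/4)*c/2)


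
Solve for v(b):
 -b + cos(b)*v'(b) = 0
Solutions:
 v(b) = C1 + Integral(b/cos(b), b)


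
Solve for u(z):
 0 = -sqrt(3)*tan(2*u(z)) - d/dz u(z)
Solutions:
 u(z) = -asin(C1*exp(-2*sqrt(3)*z))/2 + pi/2
 u(z) = asin(C1*exp(-2*sqrt(3)*z))/2


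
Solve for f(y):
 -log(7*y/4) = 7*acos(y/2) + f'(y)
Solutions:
 f(y) = C1 - y*log(y) - 7*y*acos(y/2) - y*log(7) + y + 2*y*log(2) + 7*sqrt(4 - y^2)


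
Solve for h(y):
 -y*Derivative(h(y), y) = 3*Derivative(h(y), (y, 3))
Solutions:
 h(y) = C1 + Integral(C2*airyai(-3^(2/3)*y/3) + C3*airybi(-3^(2/3)*y/3), y)


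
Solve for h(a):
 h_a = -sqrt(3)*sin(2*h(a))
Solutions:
 h(a) = pi - acos((-C1 - exp(4*sqrt(3)*a))/(C1 - exp(4*sqrt(3)*a)))/2
 h(a) = acos((-C1 - exp(4*sqrt(3)*a))/(C1 - exp(4*sqrt(3)*a)))/2


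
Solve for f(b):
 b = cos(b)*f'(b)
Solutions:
 f(b) = C1 + Integral(b/cos(b), b)


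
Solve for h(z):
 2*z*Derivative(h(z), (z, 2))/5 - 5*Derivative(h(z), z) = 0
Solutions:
 h(z) = C1 + C2*z^(27/2)


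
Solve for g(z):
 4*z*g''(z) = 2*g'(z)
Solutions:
 g(z) = C1 + C2*z^(3/2)


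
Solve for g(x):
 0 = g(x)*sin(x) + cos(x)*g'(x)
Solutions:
 g(x) = C1*cos(x)


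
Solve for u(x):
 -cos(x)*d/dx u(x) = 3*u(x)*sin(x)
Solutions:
 u(x) = C1*cos(x)^3


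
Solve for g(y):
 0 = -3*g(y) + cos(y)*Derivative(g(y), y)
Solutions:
 g(y) = C1*(sin(y) + 1)^(3/2)/(sin(y) - 1)^(3/2)


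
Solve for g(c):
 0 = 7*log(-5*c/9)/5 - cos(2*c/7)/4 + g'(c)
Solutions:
 g(c) = C1 - 7*c*log(-c)/5 - 7*c*log(5)/5 + 7*c/5 + 14*c*log(3)/5 + 7*sin(2*c/7)/8


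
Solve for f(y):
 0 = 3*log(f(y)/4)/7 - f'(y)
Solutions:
 7*Integral(1/(-log(_y) + 2*log(2)), (_y, f(y)))/3 = C1 - y


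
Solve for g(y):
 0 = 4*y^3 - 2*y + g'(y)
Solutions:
 g(y) = C1 - y^4 + y^2


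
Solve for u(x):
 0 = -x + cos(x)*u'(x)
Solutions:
 u(x) = C1 + Integral(x/cos(x), x)


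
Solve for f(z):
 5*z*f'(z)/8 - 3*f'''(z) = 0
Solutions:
 f(z) = C1 + Integral(C2*airyai(3^(2/3)*5^(1/3)*z/6) + C3*airybi(3^(2/3)*5^(1/3)*z/6), z)


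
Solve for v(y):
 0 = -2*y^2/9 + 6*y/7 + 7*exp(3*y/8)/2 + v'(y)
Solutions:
 v(y) = C1 + 2*y^3/27 - 3*y^2/7 - 28*exp(3*y/8)/3


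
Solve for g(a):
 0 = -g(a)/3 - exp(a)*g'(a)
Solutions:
 g(a) = C1*exp(exp(-a)/3)


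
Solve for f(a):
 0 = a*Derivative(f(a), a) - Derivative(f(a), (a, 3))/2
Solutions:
 f(a) = C1 + Integral(C2*airyai(2^(1/3)*a) + C3*airybi(2^(1/3)*a), a)


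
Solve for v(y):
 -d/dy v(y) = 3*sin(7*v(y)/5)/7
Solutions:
 3*y/7 + 5*log(cos(7*v(y)/5) - 1)/14 - 5*log(cos(7*v(y)/5) + 1)/14 = C1


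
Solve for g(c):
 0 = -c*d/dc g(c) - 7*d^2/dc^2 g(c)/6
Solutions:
 g(c) = C1 + C2*erf(sqrt(21)*c/7)


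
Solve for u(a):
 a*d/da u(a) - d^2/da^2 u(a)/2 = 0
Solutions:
 u(a) = C1 + C2*erfi(a)


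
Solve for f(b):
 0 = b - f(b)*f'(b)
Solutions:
 f(b) = -sqrt(C1 + b^2)
 f(b) = sqrt(C1 + b^2)


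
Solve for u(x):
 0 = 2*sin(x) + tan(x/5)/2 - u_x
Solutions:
 u(x) = C1 - 5*log(cos(x/5))/2 - 2*cos(x)


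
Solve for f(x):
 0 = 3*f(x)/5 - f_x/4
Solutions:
 f(x) = C1*exp(12*x/5)


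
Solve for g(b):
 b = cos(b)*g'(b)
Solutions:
 g(b) = C1 + Integral(b/cos(b), b)


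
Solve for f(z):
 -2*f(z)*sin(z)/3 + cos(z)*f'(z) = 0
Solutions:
 f(z) = C1/cos(z)^(2/3)


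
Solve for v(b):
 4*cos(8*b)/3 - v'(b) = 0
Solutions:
 v(b) = C1 + sin(8*b)/6


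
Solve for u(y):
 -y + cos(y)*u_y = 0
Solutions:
 u(y) = C1 + Integral(y/cos(y), y)


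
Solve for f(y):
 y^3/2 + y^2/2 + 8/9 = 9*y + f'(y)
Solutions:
 f(y) = C1 + y^4/8 + y^3/6 - 9*y^2/2 + 8*y/9


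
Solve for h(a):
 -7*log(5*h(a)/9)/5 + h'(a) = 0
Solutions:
 5*Integral(1/(-log(_y) - log(5) + 2*log(3)), (_y, h(a)))/7 = C1 - a


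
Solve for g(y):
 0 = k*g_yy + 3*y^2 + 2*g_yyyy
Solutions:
 g(y) = C1 + C2*y + C3*exp(-sqrt(2)*y*sqrt(-k)/2) + C4*exp(sqrt(2)*y*sqrt(-k)/2) - y^4/(4*k) + 6*y^2/k^2


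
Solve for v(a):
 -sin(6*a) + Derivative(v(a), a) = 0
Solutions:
 v(a) = C1 - cos(6*a)/6


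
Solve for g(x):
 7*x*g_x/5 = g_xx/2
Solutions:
 g(x) = C1 + C2*erfi(sqrt(35)*x/5)


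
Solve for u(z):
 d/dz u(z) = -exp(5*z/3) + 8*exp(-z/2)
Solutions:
 u(z) = C1 - 3*exp(5*z/3)/5 - 16*exp(-z/2)


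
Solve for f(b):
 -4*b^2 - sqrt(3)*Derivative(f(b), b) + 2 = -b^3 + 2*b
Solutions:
 f(b) = C1 + sqrt(3)*b^4/12 - 4*sqrt(3)*b^3/9 - sqrt(3)*b^2/3 + 2*sqrt(3)*b/3


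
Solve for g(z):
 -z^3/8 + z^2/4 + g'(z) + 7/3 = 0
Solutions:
 g(z) = C1 + z^4/32 - z^3/12 - 7*z/3


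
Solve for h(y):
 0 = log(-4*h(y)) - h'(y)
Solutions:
 -Integral(1/(log(-_y) + 2*log(2)), (_y, h(y))) = C1 - y


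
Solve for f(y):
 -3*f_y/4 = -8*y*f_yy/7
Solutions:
 f(y) = C1 + C2*y^(53/32)


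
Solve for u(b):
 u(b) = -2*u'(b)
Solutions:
 u(b) = C1*exp(-b/2)


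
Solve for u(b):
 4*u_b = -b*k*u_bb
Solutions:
 u(b) = C1 + b^(((re(k) - 4)*re(k) + im(k)^2)/(re(k)^2 + im(k)^2))*(C2*sin(4*log(b)*Abs(im(k))/(re(k)^2 + im(k)^2)) + C3*cos(4*log(b)*im(k)/(re(k)^2 + im(k)^2)))


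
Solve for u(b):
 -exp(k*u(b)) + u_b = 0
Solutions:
 u(b) = Piecewise((log(-1/(C1*k + b*k))/k, Ne(k, 0)), (nan, True))
 u(b) = Piecewise((C1 + b, Eq(k, 0)), (nan, True))


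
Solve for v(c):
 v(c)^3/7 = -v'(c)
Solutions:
 v(c) = -sqrt(14)*sqrt(-1/(C1 - c))/2
 v(c) = sqrt(14)*sqrt(-1/(C1 - c))/2


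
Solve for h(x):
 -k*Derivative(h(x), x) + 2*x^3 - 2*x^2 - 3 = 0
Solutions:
 h(x) = C1 + x^4/(2*k) - 2*x^3/(3*k) - 3*x/k


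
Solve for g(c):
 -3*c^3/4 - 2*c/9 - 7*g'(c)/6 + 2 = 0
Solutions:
 g(c) = C1 - 9*c^4/56 - 2*c^2/21 + 12*c/7


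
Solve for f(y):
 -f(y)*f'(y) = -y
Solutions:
 f(y) = -sqrt(C1 + y^2)
 f(y) = sqrt(C1 + y^2)


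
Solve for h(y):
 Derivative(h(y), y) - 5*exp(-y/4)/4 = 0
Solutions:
 h(y) = C1 - 5*exp(-y/4)


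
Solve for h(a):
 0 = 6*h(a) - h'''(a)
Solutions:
 h(a) = C3*exp(6^(1/3)*a) + (C1*sin(2^(1/3)*3^(5/6)*a/2) + C2*cos(2^(1/3)*3^(5/6)*a/2))*exp(-6^(1/3)*a/2)


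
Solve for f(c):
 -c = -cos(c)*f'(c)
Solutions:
 f(c) = C1 + Integral(c/cos(c), c)


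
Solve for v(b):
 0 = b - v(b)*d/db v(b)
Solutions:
 v(b) = -sqrt(C1 + b^2)
 v(b) = sqrt(C1 + b^2)


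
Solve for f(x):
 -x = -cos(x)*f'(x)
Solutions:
 f(x) = C1 + Integral(x/cos(x), x)


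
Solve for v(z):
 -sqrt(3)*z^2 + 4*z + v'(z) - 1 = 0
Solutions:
 v(z) = C1 + sqrt(3)*z^3/3 - 2*z^2 + z


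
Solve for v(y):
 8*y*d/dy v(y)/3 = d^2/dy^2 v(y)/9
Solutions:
 v(y) = C1 + C2*erfi(2*sqrt(3)*y)


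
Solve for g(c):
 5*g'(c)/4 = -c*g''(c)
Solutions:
 g(c) = C1 + C2/c^(1/4)


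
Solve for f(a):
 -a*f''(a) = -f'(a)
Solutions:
 f(a) = C1 + C2*a^2


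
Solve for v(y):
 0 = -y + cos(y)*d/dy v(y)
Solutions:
 v(y) = C1 + Integral(y/cos(y), y)


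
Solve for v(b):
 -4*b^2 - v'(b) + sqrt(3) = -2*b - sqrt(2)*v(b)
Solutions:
 v(b) = C1*exp(sqrt(2)*b) + 2*sqrt(2)*b^2 - sqrt(2)*b + 4*b - sqrt(6)/2 - 1 + 2*sqrt(2)


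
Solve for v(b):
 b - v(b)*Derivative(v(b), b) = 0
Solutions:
 v(b) = -sqrt(C1 + b^2)
 v(b) = sqrt(C1 + b^2)


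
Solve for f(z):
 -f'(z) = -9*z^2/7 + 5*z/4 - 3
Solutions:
 f(z) = C1 + 3*z^3/7 - 5*z^2/8 + 3*z


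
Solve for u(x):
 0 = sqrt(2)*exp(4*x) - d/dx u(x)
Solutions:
 u(x) = C1 + sqrt(2)*exp(4*x)/4


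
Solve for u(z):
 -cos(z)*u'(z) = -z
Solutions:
 u(z) = C1 + Integral(z/cos(z), z)


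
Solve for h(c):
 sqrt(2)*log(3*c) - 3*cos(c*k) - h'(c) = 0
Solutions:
 h(c) = C1 + sqrt(2)*c*(log(c) - 1) + sqrt(2)*c*log(3) - 3*Piecewise((sin(c*k)/k, Ne(k, 0)), (c, True))


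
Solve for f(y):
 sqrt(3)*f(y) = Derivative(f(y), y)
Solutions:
 f(y) = C1*exp(sqrt(3)*y)


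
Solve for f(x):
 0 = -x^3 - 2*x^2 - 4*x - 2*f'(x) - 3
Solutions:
 f(x) = C1 - x^4/8 - x^3/3 - x^2 - 3*x/2


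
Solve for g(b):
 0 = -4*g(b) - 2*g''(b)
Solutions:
 g(b) = C1*sin(sqrt(2)*b) + C2*cos(sqrt(2)*b)


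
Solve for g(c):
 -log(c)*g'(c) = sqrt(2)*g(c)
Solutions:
 g(c) = C1*exp(-sqrt(2)*li(c))


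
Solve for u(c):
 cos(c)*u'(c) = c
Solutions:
 u(c) = C1 + Integral(c/cos(c), c)


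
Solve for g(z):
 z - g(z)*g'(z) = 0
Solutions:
 g(z) = -sqrt(C1 + z^2)
 g(z) = sqrt(C1 + z^2)


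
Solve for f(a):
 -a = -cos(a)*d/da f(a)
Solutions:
 f(a) = C1 + Integral(a/cos(a), a)


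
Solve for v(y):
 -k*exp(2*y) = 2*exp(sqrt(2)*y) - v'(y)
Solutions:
 v(y) = C1 + k*exp(2*y)/2 + sqrt(2)*exp(sqrt(2)*y)


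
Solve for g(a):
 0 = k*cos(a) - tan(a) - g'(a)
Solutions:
 g(a) = C1 + k*sin(a) + log(cos(a))


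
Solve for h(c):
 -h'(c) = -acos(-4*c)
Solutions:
 h(c) = C1 + c*acos(-4*c) + sqrt(1 - 16*c^2)/4


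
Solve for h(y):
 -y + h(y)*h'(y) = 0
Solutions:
 h(y) = -sqrt(C1 + y^2)
 h(y) = sqrt(C1 + y^2)


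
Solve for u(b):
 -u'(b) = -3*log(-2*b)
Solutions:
 u(b) = C1 + 3*b*log(-b) + 3*b*(-1 + log(2))


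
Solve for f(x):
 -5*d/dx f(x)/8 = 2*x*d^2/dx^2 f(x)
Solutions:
 f(x) = C1 + C2*x^(11/16)


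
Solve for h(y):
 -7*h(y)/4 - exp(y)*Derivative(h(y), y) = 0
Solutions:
 h(y) = C1*exp(7*exp(-y)/4)


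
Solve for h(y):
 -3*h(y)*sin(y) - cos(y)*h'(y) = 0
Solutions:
 h(y) = C1*cos(y)^3


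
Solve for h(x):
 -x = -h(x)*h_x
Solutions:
 h(x) = -sqrt(C1 + x^2)
 h(x) = sqrt(C1 + x^2)


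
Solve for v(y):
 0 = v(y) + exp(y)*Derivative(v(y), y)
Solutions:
 v(y) = C1*exp(exp(-y))


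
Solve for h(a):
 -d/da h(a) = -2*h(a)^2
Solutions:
 h(a) = -1/(C1 + 2*a)


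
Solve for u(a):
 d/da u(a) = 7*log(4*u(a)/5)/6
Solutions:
 -6*Integral(1/(log(_y) - log(5) + 2*log(2)), (_y, u(a)))/7 = C1 - a


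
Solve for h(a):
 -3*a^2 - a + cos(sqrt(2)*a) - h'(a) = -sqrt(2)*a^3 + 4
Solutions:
 h(a) = C1 + sqrt(2)*a^4/4 - a^3 - a^2/2 - 4*a + sqrt(2)*sin(sqrt(2)*a)/2


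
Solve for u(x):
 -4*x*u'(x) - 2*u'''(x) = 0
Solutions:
 u(x) = C1 + Integral(C2*airyai(-2^(1/3)*x) + C3*airybi(-2^(1/3)*x), x)


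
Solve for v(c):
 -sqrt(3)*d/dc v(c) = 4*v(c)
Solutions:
 v(c) = C1*exp(-4*sqrt(3)*c/3)


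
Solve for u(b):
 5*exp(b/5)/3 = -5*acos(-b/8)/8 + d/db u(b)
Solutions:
 u(b) = C1 + 5*b*acos(-b/8)/8 + 5*sqrt(64 - b^2)/8 + 25*exp(b/5)/3


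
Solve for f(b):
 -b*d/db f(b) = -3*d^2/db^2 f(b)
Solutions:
 f(b) = C1 + C2*erfi(sqrt(6)*b/6)


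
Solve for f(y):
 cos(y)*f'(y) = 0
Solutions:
 f(y) = C1


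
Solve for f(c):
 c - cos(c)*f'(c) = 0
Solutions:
 f(c) = C1 + Integral(c/cos(c), c)


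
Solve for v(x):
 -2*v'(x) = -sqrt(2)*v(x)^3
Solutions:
 v(x) = -sqrt(-1/(C1 + sqrt(2)*x))
 v(x) = sqrt(-1/(C1 + sqrt(2)*x))


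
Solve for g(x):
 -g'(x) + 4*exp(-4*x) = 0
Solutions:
 g(x) = C1 - exp(-4*x)


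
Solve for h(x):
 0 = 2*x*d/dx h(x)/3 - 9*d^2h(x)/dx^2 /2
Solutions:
 h(x) = C1 + C2*erfi(sqrt(6)*x/9)


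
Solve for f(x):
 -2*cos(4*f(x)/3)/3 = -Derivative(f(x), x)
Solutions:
 -2*x/3 - 3*log(sin(4*f(x)/3) - 1)/8 + 3*log(sin(4*f(x)/3) + 1)/8 = C1


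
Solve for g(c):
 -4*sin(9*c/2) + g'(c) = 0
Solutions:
 g(c) = C1 - 8*cos(9*c/2)/9


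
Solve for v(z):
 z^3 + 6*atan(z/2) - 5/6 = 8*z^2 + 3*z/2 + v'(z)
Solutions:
 v(z) = C1 + z^4/4 - 8*z^3/3 - 3*z^2/4 + 6*z*atan(z/2) - 5*z/6 - 6*log(z^2 + 4)


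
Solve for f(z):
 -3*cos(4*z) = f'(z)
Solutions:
 f(z) = C1 - 3*sin(4*z)/4


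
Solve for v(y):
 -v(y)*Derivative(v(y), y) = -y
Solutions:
 v(y) = -sqrt(C1 + y^2)
 v(y) = sqrt(C1 + y^2)


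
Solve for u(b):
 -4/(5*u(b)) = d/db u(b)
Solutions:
 u(b) = -sqrt(C1 - 40*b)/5
 u(b) = sqrt(C1 - 40*b)/5


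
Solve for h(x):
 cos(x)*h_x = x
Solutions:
 h(x) = C1 + Integral(x/cos(x), x)


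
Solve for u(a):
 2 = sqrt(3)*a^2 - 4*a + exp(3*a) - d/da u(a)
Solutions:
 u(a) = C1 + sqrt(3)*a^3/3 - 2*a^2 - 2*a + exp(3*a)/3


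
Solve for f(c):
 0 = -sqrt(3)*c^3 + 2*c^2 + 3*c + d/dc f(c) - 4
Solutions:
 f(c) = C1 + sqrt(3)*c^4/4 - 2*c^3/3 - 3*c^2/2 + 4*c


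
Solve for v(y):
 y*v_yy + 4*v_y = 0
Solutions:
 v(y) = C1 + C2/y^3


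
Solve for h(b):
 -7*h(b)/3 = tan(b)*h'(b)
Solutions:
 h(b) = C1/sin(b)^(7/3)


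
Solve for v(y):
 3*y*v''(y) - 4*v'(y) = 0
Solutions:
 v(y) = C1 + C2*y^(7/3)


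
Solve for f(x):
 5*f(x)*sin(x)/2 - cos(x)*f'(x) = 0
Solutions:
 f(x) = C1/cos(x)^(5/2)


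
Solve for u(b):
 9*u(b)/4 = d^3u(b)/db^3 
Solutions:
 u(b) = C3*exp(2^(1/3)*3^(2/3)*b/2) + (C1*sin(3*2^(1/3)*3^(1/6)*b/4) + C2*cos(3*2^(1/3)*3^(1/6)*b/4))*exp(-2^(1/3)*3^(2/3)*b/4)


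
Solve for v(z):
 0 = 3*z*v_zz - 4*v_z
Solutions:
 v(z) = C1 + C2*z^(7/3)


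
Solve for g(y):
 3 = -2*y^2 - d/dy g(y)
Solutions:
 g(y) = C1 - 2*y^3/3 - 3*y


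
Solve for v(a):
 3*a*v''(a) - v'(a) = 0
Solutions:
 v(a) = C1 + C2*a^(4/3)


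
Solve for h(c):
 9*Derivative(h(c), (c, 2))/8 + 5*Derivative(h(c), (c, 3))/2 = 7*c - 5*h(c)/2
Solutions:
 h(c) = C1*exp(c*(-6 + 9/(40*sqrt(10135) + 4027)^(1/3) + (40*sqrt(10135) + 4027)^(1/3))/40)*sin(sqrt(3)*c*(-(40*sqrt(10135) + 4027)^(1/3) + 9/(40*sqrt(10135) + 4027)^(1/3))/40) + C2*exp(c*(-6 + 9/(40*sqrt(10135) + 4027)^(1/3) + (40*sqrt(10135) + 4027)^(1/3))/40)*cos(sqrt(3)*c*(-(40*sqrt(10135) + 4027)^(1/3) + 9/(40*sqrt(10135) + 4027)^(1/3))/40) + C3*exp(-c*(9/(40*sqrt(10135) + 4027)^(1/3) + 3 + (40*sqrt(10135) + 4027)^(1/3))/20) + 14*c/5


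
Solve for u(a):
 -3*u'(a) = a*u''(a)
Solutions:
 u(a) = C1 + C2/a^2


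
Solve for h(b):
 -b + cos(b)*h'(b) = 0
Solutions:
 h(b) = C1 + Integral(b/cos(b), b)


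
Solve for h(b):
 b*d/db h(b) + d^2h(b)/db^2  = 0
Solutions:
 h(b) = C1 + C2*erf(sqrt(2)*b/2)


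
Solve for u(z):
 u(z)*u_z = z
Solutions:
 u(z) = -sqrt(C1 + z^2)
 u(z) = sqrt(C1 + z^2)


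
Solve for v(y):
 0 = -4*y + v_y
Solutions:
 v(y) = C1 + 2*y^2


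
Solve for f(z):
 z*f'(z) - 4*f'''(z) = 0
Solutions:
 f(z) = C1 + Integral(C2*airyai(2^(1/3)*z/2) + C3*airybi(2^(1/3)*z/2), z)


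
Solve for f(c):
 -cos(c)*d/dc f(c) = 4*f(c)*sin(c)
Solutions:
 f(c) = C1*cos(c)^4


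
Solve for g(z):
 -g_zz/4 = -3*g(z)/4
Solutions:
 g(z) = C1*exp(-sqrt(3)*z) + C2*exp(sqrt(3)*z)


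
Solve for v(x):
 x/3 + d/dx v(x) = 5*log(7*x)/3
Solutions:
 v(x) = C1 - x^2/6 + 5*x*log(x)/3 - 5*x/3 + 5*x*log(7)/3


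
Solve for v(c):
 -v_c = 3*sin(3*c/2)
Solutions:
 v(c) = C1 + 2*cos(3*c/2)


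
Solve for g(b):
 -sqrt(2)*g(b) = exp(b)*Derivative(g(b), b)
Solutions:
 g(b) = C1*exp(sqrt(2)*exp(-b))


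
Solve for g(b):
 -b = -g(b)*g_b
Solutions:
 g(b) = -sqrt(C1 + b^2)
 g(b) = sqrt(C1 + b^2)


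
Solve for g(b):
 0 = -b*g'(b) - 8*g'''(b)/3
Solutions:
 g(b) = C1 + Integral(C2*airyai(-3^(1/3)*b/2) + C3*airybi(-3^(1/3)*b/2), b)


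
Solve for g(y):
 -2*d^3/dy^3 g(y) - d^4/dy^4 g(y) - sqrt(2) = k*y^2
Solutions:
 g(y) = C1 + C2*y + C3*y^2 + C4*exp(-2*y) - k*y^5/120 + k*y^4/48 + y^3*(-k - 2*sqrt(2))/24


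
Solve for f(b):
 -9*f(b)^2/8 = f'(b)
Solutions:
 f(b) = 8/(C1 + 9*b)


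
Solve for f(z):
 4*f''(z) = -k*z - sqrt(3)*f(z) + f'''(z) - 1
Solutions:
 f(z) = C1*exp(z*(-2^(2/3)*(27*sqrt(3) + sqrt(-16384 + (27*sqrt(3) + 128)^2) + 128)^(1/3) - 32*2^(1/3)/(27*sqrt(3) + sqrt(-16384 + (27*sqrt(3) + 128)^2) + 128)^(1/3) + 16)/12)*sin(2^(1/3)*sqrt(3)*z*(-2^(1/3)*(27*sqrt(3) + sqrt(-16384 + 729*(-128/27 - sqrt(3))^2) + 128)^(1/3) + 32/(27*sqrt(3) + sqrt(-16384 + 729*(-128/27 - sqrt(3))^2) + 128)^(1/3))/12) + C2*exp(z*(-2^(2/3)*(27*sqrt(3) + sqrt(-16384 + (27*sqrt(3) + 128)^2) + 128)^(1/3) - 32*2^(1/3)/(27*sqrt(3) + sqrt(-16384 + (27*sqrt(3) + 128)^2) + 128)^(1/3) + 16)/12)*cos(2^(1/3)*sqrt(3)*z*(-2^(1/3)*(27*sqrt(3) + sqrt(-16384 + 729*(-128/27 - sqrt(3))^2) + 128)^(1/3) + 32/(27*sqrt(3) + sqrt(-16384 + 729*(-128/27 - sqrt(3))^2) + 128)^(1/3))/12) + C3*exp(z*(32*2^(1/3)/(27*sqrt(3) + sqrt(-16384 + (27*sqrt(3) + 128)^2) + 128)^(1/3) + 8 + 2^(2/3)*(27*sqrt(3) + sqrt(-16384 + (27*sqrt(3) + 128)^2) + 128)^(1/3))/6) - sqrt(3)*k*z/3 - sqrt(3)/3


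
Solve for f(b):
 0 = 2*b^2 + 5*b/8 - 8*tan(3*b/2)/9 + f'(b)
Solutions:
 f(b) = C1 - 2*b^3/3 - 5*b^2/16 - 16*log(cos(3*b/2))/27


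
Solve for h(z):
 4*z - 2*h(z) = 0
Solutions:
 h(z) = 2*z


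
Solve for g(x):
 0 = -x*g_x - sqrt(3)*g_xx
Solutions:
 g(x) = C1 + C2*erf(sqrt(2)*3^(3/4)*x/6)


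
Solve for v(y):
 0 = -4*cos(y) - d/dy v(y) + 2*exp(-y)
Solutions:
 v(y) = C1 - 4*sin(y) - 2*exp(-y)


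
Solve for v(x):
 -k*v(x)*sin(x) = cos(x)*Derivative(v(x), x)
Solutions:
 v(x) = C1*exp(k*log(cos(x)))


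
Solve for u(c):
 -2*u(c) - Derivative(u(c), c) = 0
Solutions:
 u(c) = C1*exp(-2*c)


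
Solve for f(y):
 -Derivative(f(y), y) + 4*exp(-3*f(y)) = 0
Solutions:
 f(y) = log(C1 + 12*y)/3
 f(y) = log((-3^(1/3) - 3^(5/6)*I)*(C1 + 4*y)^(1/3)/2)
 f(y) = log((-3^(1/3) + 3^(5/6)*I)*(C1 + 4*y)^(1/3)/2)


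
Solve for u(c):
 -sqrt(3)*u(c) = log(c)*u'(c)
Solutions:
 u(c) = C1*exp(-sqrt(3)*li(c))


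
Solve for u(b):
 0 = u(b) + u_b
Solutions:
 u(b) = C1*exp(-b)


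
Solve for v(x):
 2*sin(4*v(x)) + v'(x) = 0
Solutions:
 v(x) = -acos((-C1 - exp(16*x))/(C1 - exp(16*x)))/4 + pi/2
 v(x) = acos((-C1 - exp(16*x))/(C1 - exp(16*x)))/4


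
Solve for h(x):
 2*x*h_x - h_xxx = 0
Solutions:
 h(x) = C1 + Integral(C2*airyai(2^(1/3)*x) + C3*airybi(2^(1/3)*x), x)


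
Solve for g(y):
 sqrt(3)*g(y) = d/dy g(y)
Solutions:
 g(y) = C1*exp(sqrt(3)*y)


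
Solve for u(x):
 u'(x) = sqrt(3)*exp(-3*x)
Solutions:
 u(x) = C1 - sqrt(3)*exp(-3*x)/3


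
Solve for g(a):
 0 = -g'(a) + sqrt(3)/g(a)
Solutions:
 g(a) = -sqrt(C1 + 2*sqrt(3)*a)
 g(a) = sqrt(C1 + 2*sqrt(3)*a)


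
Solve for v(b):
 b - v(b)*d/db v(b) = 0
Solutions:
 v(b) = -sqrt(C1 + b^2)
 v(b) = sqrt(C1 + b^2)


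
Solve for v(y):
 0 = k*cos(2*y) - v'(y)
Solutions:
 v(y) = C1 + k*sin(2*y)/2


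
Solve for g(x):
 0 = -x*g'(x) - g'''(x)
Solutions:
 g(x) = C1 + Integral(C2*airyai(-x) + C3*airybi(-x), x)


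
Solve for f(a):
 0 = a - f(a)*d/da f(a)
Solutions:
 f(a) = -sqrt(C1 + a^2)
 f(a) = sqrt(C1 + a^2)


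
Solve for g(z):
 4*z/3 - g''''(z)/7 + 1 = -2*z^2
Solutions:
 g(z) = C1 + C2*z + C3*z^2 + C4*z^3 + 7*z^6/180 + 7*z^5/90 + 7*z^4/24


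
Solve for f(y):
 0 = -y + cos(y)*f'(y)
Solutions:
 f(y) = C1 + Integral(y/cos(y), y)


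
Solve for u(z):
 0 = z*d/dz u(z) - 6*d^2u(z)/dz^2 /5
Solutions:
 u(z) = C1 + C2*erfi(sqrt(15)*z/6)


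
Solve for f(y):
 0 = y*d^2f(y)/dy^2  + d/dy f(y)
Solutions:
 f(y) = C1 + C2*log(y)


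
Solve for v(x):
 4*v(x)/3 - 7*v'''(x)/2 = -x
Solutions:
 v(x) = C3*exp(2*21^(2/3)*x/21) - 3*x/4 + (C1*sin(3^(1/6)*7^(2/3)*x/7) + C2*cos(3^(1/6)*7^(2/3)*x/7))*exp(-21^(2/3)*x/21)


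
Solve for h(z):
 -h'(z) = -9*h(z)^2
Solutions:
 h(z) = -1/(C1 + 9*z)


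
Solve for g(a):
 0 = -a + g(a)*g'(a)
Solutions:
 g(a) = -sqrt(C1 + a^2)
 g(a) = sqrt(C1 + a^2)


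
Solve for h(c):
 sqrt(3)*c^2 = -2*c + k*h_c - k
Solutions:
 h(c) = C1 + sqrt(3)*c^3/(3*k) + c^2/k + c


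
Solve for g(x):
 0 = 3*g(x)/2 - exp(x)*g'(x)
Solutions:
 g(x) = C1*exp(-3*exp(-x)/2)


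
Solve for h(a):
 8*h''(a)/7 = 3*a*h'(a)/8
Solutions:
 h(a) = C1 + C2*erfi(sqrt(42)*a/16)


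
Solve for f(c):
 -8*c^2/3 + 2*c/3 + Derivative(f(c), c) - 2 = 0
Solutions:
 f(c) = C1 + 8*c^3/9 - c^2/3 + 2*c


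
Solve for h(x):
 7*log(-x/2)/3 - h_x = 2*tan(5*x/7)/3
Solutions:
 h(x) = C1 + 7*x*log(-x)/3 - 7*x/3 - 7*x*log(2)/3 + 14*log(cos(5*x/7))/15


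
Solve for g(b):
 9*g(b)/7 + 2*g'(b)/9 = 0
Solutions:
 g(b) = C1*exp(-81*b/14)


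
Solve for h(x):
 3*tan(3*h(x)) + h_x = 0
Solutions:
 h(x) = -asin(C1*exp(-9*x))/3 + pi/3
 h(x) = asin(C1*exp(-9*x))/3


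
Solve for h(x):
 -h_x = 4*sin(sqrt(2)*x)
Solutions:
 h(x) = C1 + 2*sqrt(2)*cos(sqrt(2)*x)


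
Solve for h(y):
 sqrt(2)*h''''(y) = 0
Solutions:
 h(y) = C1 + C2*y + C3*y^2 + C4*y^3


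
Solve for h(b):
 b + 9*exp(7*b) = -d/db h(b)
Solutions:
 h(b) = C1 - b^2/2 - 9*exp(7*b)/7


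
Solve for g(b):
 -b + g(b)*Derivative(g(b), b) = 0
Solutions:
 g(b) = -sqrt(C1 + b^2)
 g(b) = sqrt(C1 + b^2)


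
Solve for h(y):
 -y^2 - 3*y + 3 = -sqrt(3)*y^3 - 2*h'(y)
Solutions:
 h(y) = C1 - sqrt(3)*y^4/8 + y^3/6 + 3*y^2/4 - 3*y/2


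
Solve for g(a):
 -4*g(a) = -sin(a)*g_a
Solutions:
 g(a) = C1*(cos(a)^2 - 2*cos(a) + 1)/(cos(a)^2 + 2*cos(a) + 1)


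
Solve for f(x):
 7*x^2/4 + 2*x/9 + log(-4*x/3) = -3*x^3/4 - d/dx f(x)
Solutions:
 f(x) = C1 - 3*x^4/16 - 7*x^3/12 - x^2/9 - x*log(-x) + x*(-2*log(2) + 1 + log(3))


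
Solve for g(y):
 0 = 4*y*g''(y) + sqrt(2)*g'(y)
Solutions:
 g(y) = C1 + C2*y^(1 - sqrt(2)/4)


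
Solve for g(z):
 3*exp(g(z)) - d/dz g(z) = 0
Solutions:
 g(z) = log(-1/(C1 + 3*z))


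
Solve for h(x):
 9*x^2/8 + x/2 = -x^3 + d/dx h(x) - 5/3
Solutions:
 h(x) = C1 + x^4/4 + 3*x^3/8 + x^2/4 + 5*x/3


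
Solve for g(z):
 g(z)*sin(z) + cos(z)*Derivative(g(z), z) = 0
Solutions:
 g(z) = C1*cos(z)


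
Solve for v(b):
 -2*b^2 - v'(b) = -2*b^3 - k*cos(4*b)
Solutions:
 v(b) = C1 + b^4/2 - 2*b^3/3 + k*sin(4*b)/4


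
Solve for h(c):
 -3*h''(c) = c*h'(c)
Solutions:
 h(c) = C1 + C2*erf(sqrt(6)*c/6)


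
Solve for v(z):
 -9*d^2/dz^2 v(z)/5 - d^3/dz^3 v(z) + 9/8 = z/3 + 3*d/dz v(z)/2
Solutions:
 v(z) = C1 - z^2/9 + 61*z/60 + (C2*sin(sqrt(69)*z/10) + C3*cos(sqrt(69)*z/10))*exp(-9*z/10)


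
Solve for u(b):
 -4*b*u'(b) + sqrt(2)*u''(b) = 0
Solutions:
 u(b) = C1 + C2*erfi(2^(1/4)*b)


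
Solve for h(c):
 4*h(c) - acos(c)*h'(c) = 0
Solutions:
 h(c) = C1*exp(4*Integral(1/acos(c), c))


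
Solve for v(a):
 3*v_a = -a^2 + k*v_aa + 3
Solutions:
 v(a) = C1 + C2*exp(3*a/k) - a^3/9 - a^2*k/9 - 2*a*k^2/27 + a


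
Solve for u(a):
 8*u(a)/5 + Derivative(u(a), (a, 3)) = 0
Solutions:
 u(a) = C3*exp(-2*5^(2/3)*a/5) + (C1*sin(sqrt(3)*5^(2/3)*a/5) + C2*cos(sqrt(3)*5^(2/3)*a/5))*exp(5^(2/3)*a/5)


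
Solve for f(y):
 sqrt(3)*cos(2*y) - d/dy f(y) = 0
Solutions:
 f(y) = C1 + sqrt(3)*sin(2*y)/2


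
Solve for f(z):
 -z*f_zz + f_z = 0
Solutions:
 f(z) = C1 + C2*z^2


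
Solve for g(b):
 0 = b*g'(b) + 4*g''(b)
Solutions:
 g(b) = C1 + C2*erf(sqrt(2)*b/4)


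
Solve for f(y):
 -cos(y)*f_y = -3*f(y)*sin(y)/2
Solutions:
 f(y) = C1/cos(y)^(3/2)


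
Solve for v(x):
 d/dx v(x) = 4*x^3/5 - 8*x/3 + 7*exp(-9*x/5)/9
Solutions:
 v(x) = C1 + x^4/5 - 4*x^2/3 - 35*exp(-9*x/5)/81


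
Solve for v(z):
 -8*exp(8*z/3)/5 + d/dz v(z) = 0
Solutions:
 v(z) = C1 + 3*exp(8*z/3)/5


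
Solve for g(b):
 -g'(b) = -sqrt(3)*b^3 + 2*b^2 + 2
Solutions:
 g(b) = C1 + sqrt(3)*b^4/4 - 2*b^3/3 - 2*b


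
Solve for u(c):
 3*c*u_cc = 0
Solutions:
 u(c) = C1 + C2*c


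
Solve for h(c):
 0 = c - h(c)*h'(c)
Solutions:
 h(c) = -sqrt(C1 + c^2)
 h(c) = sqrt(C1 + c^2)


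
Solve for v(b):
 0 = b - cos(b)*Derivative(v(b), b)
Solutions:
 v(b) = C1 + Integral(b/cos(b), b)


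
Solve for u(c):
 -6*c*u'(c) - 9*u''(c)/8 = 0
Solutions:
 u(c) = C1 + C2*erf(2*sqrt(6)*c/3)


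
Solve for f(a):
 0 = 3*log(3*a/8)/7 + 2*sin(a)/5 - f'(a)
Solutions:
 f(a) = C1 + 3*a*log(a)/7 - 9*a*log(2)/7 - 3*a/7 + 3*a*log(3)/7 - 2*cos(a)/5


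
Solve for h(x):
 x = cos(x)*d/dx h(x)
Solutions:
 h(x) = C1 + Integral(x/cos(x), x)


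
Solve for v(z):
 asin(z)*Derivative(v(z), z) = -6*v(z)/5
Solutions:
 v(z) = C1*exp(-6*Integral(1/asin(z), z)/5)


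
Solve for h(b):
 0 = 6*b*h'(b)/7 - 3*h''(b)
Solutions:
 h(b) = C1 + C2*erfi(sqrt(7)*b/7)


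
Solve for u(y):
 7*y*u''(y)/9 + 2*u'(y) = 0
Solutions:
 u(y) = C1 + C2/y^(11/7)


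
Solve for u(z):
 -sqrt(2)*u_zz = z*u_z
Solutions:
 u(z) = C1 + C2*erf(2^(1/4)*z/2)


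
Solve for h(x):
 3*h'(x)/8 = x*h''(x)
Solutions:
 h(x) = C1 + C2*x^(11/8)


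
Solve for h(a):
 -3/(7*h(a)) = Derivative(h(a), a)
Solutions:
 h(a) = -sqrt(C1 - 42*a)/7
 h(a) = sqrt(C1 - 42*a)/7


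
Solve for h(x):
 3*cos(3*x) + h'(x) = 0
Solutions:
 h(x) = C1 - sin(3*x)


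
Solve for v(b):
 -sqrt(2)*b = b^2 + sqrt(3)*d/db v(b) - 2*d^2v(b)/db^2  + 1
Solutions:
 v(b) = C1 + C2*exp(sqrt(3)*b/2) - sqrt(3)*b^3/9 - 2*b^2/3 - sqrt(6)*b^2/6 - 11*sqrt(3)*b/9 - 2*sqrt(2)*b/3


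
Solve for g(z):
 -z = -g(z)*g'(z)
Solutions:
 g(z) = -sqrt(C1 + z^2)
 g(z) = sqrt(C1 + z^2)


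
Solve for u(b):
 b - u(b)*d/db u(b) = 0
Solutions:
 u(b) = -sqrt(C1 + b^2)
 u(b) = sqrt(C1 + b^2)


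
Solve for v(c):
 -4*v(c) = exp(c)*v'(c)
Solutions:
 v(c) = C1*exp(4*exp(-c))


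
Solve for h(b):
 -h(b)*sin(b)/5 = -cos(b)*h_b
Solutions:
 h(b) = C1/cos(b)^(1/5)


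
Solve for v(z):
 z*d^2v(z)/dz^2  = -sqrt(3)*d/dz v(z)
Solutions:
 v(z) = C1 + C2*z^(1 - sqrt(3))


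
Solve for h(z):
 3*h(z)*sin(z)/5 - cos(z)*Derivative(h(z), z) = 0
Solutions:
 h(z) = C1/cos(z)^(3/5)


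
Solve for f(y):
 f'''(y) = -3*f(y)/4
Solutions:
 f(y) = C3*exp(-6^(1/3)*y/2) + (C1*sin(2^(1/3)*3^(5/6)*y/4) + C2*cos(2^(1/3)*3^(5/6)*y/4))*exp(6^(1/3)*y/4)


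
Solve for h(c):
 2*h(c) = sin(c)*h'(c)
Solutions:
 h(c) = C1*(cos(c) - 1)/(cos(c) + 1)


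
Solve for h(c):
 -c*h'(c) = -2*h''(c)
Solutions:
 h(c) = C1 + C2*erfi(c/2)


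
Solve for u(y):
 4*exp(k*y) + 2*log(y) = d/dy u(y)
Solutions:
 u(y) = C1 + 2*y*log(y) - 2*y + Piecewise((4*exp(k*y)/k, Ne(k, 0)), (4*y, True))


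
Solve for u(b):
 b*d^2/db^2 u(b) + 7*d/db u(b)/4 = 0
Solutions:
 u(b) = C1 + C2/b^(3/4)


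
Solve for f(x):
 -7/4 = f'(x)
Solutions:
 f(x) = C1 - 7*x/4


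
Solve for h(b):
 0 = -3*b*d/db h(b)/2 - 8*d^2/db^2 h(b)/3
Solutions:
 h(b) = C1 + C2*erf(3*sqrt(2)*b/8)


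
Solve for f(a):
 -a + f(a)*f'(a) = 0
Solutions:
 f(a) = -sqrt(C1 + a^2)
 f(a) = sqrt(C1 + a^2)


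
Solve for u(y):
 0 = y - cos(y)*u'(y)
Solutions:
 u(y) = C1 + Integral(y/cos(y), y)


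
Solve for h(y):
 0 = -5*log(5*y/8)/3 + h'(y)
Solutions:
 h(y) = C1 + 5*y*log(y)/3 - 5*y*log(2) - 5*y/3 + 5*y*log(5)/3


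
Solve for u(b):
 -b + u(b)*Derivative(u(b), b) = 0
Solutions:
 u(b) = -sqrt(C1 + b^2)
 u(b) = sqrt(C1 + b^2)


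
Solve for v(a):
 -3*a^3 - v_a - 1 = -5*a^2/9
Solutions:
 v(a) = C1 - 3*a^4/4 + 5*a^3/27 - a


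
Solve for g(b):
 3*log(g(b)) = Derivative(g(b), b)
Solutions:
 li(g(b)) = C1 + 3*b


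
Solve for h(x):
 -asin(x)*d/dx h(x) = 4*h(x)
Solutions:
 h(x) = C1*exp(-4*Integral(1/asin(x), x))


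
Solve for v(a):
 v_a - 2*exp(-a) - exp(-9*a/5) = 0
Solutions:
 v(a) = C1 - 2*exp(-a) - 5*exp(-9*a/5)/9


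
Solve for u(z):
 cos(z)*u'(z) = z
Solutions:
 u(z) = C1 + Integral(z/cos(z), z)


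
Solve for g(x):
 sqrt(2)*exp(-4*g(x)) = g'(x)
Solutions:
 g(x) = log(-I*(C1 + 4*sqrt(2)*x)^(1/4))
 g(x) = log(I*(C1 + 4*sqrt(2)*x)^(1/4))
 g(x) = log(-(C1 + 4*sqrt(2)*x)^(1/4))
 g(x) = log(C1 + 4*sqrt(2)*x)/4


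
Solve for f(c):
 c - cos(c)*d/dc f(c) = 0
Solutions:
 f(c) = C1 + Integral(c/cos(c), c)


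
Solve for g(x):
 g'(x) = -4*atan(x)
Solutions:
 g(x) = C1 - 4*x*atan(x) + 2*log(x^2 + 1)


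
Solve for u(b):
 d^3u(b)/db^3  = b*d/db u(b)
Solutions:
 u(b) = C1 + Integral(C2*airyai(b) + C3*airybi(b), b)


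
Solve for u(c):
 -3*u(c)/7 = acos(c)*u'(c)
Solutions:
 u(c) = C1*exp(-3*Integral(1/acos(c), c)/7)


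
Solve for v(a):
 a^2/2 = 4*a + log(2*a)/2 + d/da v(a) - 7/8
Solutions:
 v(a) = C1 + a^3/6 - 2*a^2 - a*log(a)/2 - a*log(2)/2 + 11*a/8


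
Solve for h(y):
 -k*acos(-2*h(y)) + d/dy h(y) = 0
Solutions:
 Integral(1/acos(-2*_y), (_y, h(y))) = C1 + k*y


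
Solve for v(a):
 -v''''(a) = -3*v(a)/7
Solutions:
 v(a) = C1*exp(-3^(1/4)*7^(3/4)*a/7) + C2*exp(3^(1/4)*7^(3/4)*a/7) + C3*sin(3^(1/4)*7^(3/4)*a/7) + C4*cos(3^(1/4)*7^(3/4)*a/7)


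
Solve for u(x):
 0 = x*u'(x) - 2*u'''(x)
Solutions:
 u(x) = C1 + Integral(C2*airyai(2^(2/3)*x/2) + C3*airybi(2^(2/3)*x/2), x)


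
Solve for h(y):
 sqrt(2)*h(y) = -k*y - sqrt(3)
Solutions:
 h(y) = -sqrt(2)*k*y/2 - sqrt(6)/2


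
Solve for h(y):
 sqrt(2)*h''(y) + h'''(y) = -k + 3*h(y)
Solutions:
 h(y) = C1*exp(-y*(4*2^(1/3)/(-4*sqrt(2) + sqrt(-32 + (81 - 4*sqrt(2))^2) + 81)^(1/3) + 4*sqrt(2) + 2^(2/3)*(-4*sqrt(2) + sqrt(-32 + (81 - 4*sqrt(2))^2) + 81)^(1/3))/12)*sin(2^(1/3)*sqrt(3)*y*(-2^(1/3)*(-4*sqrt(2) + sqrt(-32 + 729*(-3 + 4*sqrt(2)/27)^2) + 81)^(1/3) + 4/(-4*sqrt(2) + sqrt(-32 + 729*(-3 + 4*sqrt(2)/27)^2) + 81)^(1/3))/12) + C2*exp(-y*(4*2^(1/3)/(-4*sqrt(2) + sqrt(-32 + (81 - 4*sqrt(2))^2) + 81)^(1/3) + 4*sqrt(2) + 2^(2/3)*(-4*sqrt(2) + sqrt(-32 + (81 - 4*sqrt(2))^2) + 81)^(1/3))/12)*cos(2^(1/3)*sqrt(3)*y*(-2^(1/3)*(-4*sqrt(2) + sqrt(-32 + 729*(-3 + 4*sqrt(2)/27)^2) + 81)^(1/3) + 4/(-4*sqrt(2) + sqrt(-32 + 729*(-3 + 4*sqrt(2)/27)^2) + 81)^(1/3))/12) + C3*exp(y*(-2*sqrt(2) + 4*2^(1/3)/(-4*sqrt(2) + sqrt(-32 + (81 - 4*sqrt(2))^2) + 81)^(1/3) + 2^(2/3)*(-4*sqrt(2) + sqrt(-32 + (81 - 4*sqrt(2))^2) + 81)^(1/3))/6) + k/3


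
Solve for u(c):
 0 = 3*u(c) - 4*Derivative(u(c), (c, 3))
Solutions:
 u(c) = C3*exp(6^(1/3)*c/2) + (C1*sin(2^(1/3)*3^(5/6)*c/4) + C2*cos(2^(1/3)*3^(5/6)*c/4))*exp(-6^(1/3)*c/4)


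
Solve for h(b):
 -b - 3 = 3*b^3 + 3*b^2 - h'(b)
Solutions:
 h(b) = C1 + 3*b^4/4 + b^3 + b^2/2 + 3*b


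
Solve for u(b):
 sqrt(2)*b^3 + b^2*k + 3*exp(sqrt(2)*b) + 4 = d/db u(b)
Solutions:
 u(b) = C1 + sqrt(2)*b^4/4 + b^3*k/3 + 4*b + 3*sqrt(2)*exp(sqrt(2)*b)/2


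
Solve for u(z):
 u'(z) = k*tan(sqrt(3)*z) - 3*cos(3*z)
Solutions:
 u(z) = C1 - sqrt(3)*k*log(cos(sqrt(3)*z))/3 - sin(3*z)


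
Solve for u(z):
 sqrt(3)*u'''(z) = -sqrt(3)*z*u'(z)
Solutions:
 u(z) = C1 + Integral(C2*airyai(-z) + C3*airybi(-z), z)


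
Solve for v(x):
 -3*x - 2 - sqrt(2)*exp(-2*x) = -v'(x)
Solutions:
 v(x) = C1 + 3*x^2/2 + 2*x - sqrt(2)*exp(-2*x)/2


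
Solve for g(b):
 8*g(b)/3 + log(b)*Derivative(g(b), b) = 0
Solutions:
 g(b) = C1*exp(-8*li(b)/3)


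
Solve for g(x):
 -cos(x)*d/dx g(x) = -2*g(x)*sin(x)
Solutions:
 g(x) = C1/cos(x)^2


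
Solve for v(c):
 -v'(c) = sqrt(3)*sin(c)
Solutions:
 v(c) = C1 + sqrt(3)*cos(c)


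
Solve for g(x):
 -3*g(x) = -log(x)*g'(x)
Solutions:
 g(x) = C1*exp(3*li(x))


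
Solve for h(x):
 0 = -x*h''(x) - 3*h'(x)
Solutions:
 h(x) = C1 + C2/x^2


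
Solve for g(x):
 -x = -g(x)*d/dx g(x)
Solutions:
 g(x) = -sqrt(C1 + x^2)
 g(x) = sqrt(C1 + x^2)


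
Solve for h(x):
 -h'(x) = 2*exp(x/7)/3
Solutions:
 h(x) = C1 - 14*exp(x/7)/3


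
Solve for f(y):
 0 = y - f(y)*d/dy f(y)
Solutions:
 f(y) = -sqrt(C1 + y^2)
 f(y) = sqrt(C1 + y^2)


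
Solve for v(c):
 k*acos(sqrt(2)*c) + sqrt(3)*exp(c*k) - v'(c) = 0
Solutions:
 v(c) = C1 + k*(c*acos(sqrt(2)*c) - sqrt(2)*sqrt(1 - 2*c^2)/2) + sqrt(3)*Piecewise((exp(c*k)/k, Ne(k, 0)), (c, True))


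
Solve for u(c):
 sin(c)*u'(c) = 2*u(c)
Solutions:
 u(c) = C1*(cos(c) - 1)/(cos(c) + 1)


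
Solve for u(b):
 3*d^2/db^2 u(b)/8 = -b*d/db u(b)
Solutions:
 u(b) = C1 + C2*erf(2*sqrt(3)*b/3)


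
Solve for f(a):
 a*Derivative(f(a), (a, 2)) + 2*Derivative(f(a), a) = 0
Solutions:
 f(a) = C1 + C2/a


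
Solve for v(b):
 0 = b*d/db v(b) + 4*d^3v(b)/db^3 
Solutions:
 v(b) = C1 + Integral(C2*airyai(-2^(1/3)*b/2) + C3*airybi(-2^(1/3)*b/2), b)


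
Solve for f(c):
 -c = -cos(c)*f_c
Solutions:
 f(c) = C1 + Integral(c/cos(c), c)


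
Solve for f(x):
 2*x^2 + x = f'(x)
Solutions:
 f(x) = C1 + 2*x^3/3 + x^2/2


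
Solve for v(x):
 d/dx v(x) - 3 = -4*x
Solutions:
 v(x) = C1 - 2*x^2 + 3*x


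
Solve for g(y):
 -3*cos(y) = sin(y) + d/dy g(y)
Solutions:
 g(y) = C1 - 3*sin(y) + cos(y)


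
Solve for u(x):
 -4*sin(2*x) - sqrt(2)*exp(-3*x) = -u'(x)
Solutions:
 u(x) = C1 - 2*cos(2*x) - sqrt(2)*exp(-3*x)/3


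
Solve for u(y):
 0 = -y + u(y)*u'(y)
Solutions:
 u(y) = -sqrt(C1 + y^2)
 u(y) = sqrt(C1 + y^2)


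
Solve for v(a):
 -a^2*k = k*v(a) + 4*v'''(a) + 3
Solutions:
 v(a) = C1*exp(2^(1/3)*a*(-k)^(1/3)/2) + C2*exp(2^(1/3)*a*(-k)^(1/3)*(-1 + sqrt(3)*I)/4) + C3*exp(-2^(1/3)*a*(-k)^(1/3)*(1 + sqrt(3)*I)/4) - a^2 - 3/k


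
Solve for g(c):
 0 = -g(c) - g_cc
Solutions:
 g(c) = C1*sin(c) + C2*cos(c)


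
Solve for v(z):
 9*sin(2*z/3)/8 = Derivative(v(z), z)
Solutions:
 v(z) = C1 - 27*cos(2*z/3)/16


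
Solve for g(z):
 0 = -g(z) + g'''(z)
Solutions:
 g(z) = C3*exp(z) + (C1*sin(sqrt(3)*z/2) + C2*cos(sqrt(3)*z/2))*exp(-z/2)


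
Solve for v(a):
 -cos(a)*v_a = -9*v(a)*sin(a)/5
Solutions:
 v(a) = C1/cos(a)^(9/5)


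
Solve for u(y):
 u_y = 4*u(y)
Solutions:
 u(y) = C1*exp(4*y)
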